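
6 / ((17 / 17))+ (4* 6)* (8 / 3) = 70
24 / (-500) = -6 / 125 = -0.05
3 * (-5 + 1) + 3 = -9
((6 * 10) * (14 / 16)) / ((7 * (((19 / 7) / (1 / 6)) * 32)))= 35 / 2432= 0.01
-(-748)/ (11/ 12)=816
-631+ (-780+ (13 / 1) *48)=-787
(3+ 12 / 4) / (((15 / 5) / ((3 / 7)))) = 6 / 7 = 0.86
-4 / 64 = -1 / 16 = -0.06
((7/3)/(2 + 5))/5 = 1/15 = 0.07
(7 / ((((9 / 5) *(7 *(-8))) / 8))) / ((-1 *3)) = 5 / 27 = 0.19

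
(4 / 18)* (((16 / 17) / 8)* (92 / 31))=0.08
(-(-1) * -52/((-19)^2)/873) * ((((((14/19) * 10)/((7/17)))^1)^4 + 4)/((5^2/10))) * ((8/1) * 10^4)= -229252561408000/423412929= -541439.68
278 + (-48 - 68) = 162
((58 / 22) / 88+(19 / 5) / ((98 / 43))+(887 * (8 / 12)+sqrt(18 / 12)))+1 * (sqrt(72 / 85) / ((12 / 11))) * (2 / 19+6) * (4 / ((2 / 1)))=sqrt(6) / 2+1276 * sqrt(170) / 1615+421929439 / 711480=604.56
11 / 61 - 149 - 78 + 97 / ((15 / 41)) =35057 / 915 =38.31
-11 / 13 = -0.85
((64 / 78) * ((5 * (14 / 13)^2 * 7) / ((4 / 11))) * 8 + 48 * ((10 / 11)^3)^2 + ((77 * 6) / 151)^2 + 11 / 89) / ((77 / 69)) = 419258312129392841551 / 608164119835072801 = 689.38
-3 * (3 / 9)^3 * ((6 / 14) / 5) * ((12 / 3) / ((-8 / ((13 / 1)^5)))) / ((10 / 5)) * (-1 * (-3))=371293 / 140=2652.09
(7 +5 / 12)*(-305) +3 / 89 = -2415869 / 1068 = -2262.05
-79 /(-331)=79 /331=0.24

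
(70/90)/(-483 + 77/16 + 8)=-112/67707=-0.00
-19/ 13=-1.46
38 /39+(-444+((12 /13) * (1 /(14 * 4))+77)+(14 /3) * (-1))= -67463 /182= -370.68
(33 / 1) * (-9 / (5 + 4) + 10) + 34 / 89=26467 / 89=297.38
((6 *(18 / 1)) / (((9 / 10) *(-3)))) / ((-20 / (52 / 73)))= 104 / 73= 1.42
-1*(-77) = 77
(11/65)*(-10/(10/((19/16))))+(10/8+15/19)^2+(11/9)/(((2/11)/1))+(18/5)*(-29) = -7916843/84474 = -93.72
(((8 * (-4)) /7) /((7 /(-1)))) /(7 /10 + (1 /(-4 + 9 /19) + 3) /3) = 64320 /158123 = 0.41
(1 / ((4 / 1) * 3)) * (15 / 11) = 5 / 44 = 0.11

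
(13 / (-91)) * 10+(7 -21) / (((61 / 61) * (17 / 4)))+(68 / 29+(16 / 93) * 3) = -199170 / 106981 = -1.86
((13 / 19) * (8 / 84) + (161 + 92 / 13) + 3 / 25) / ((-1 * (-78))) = 10909693 / 5057325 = 2.16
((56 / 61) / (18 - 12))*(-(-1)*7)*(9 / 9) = 196 / 183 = 1.07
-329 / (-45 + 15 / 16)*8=896 / 15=59.73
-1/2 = -0.50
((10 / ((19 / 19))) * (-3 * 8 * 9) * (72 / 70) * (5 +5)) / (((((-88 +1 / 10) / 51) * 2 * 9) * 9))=163200 / 2051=79.57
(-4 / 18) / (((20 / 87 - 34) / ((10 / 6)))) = 145 / 13221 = 0.01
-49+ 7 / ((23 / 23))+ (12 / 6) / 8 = -167 / 4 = -41.75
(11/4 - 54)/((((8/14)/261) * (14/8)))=-53505/4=-13376.25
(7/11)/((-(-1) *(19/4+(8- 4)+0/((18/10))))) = 4/55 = 0.07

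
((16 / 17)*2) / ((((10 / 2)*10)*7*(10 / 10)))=16 / 2975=0.01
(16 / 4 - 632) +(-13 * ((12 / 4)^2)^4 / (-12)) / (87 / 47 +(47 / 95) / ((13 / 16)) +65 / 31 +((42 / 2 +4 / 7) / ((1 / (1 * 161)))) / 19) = -795661341443 / 1348439396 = -590.06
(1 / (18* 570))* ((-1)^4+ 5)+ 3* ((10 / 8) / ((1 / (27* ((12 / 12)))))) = 346277 / 3420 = 101.25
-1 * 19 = -19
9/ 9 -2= -1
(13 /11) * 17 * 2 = 442 /11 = 40.18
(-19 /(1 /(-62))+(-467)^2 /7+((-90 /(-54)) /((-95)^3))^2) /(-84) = -29947864151629691 /77802125703750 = -384.92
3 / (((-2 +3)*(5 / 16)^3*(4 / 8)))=196.61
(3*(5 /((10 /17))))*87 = 4437 /2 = 2218.50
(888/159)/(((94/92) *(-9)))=-13616/22419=-0.61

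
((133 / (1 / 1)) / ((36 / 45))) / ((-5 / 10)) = -665 / 2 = -332.50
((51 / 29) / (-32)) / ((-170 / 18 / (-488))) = -1647 / 580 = -2.84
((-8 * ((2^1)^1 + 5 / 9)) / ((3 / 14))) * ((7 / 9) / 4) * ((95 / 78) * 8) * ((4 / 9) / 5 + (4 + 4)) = -9593024 / 6561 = -1462.13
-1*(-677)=677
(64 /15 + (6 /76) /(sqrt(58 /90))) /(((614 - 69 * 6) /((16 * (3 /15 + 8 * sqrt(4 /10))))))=(1 + 8 * sqrt(10)) * (135 * sqrt(145) + 70528) /1033125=1.84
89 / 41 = 2.17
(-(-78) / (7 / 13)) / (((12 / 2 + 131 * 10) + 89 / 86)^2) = 0.00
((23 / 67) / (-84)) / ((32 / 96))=-23 / 1876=-0.01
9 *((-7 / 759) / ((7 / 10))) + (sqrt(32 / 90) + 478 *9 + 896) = 4 *sqrt(5) / 15 + 1315064 / 253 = 5198.48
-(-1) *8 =8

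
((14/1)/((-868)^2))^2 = 1/2896161856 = 0.00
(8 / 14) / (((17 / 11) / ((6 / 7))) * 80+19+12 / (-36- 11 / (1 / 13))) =23628 / 6747139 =0.00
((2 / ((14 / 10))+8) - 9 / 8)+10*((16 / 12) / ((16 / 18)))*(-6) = -4575 / 56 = -81.70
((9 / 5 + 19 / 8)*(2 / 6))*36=501 / 10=50.10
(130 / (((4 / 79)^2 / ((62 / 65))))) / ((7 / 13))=2515123 / 28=89825.82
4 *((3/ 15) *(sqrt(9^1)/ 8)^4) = 81/ 5120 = 0.02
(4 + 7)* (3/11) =3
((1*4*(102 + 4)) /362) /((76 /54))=2862 /3439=0.83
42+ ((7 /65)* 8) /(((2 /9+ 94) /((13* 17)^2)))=258951 /530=488.59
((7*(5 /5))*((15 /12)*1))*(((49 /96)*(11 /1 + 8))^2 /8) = 30336635 /294912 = 102.87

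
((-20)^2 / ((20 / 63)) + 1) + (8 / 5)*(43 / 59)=372339 / 295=1262.17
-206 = -206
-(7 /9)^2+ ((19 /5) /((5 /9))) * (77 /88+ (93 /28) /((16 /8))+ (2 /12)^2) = 479947 /28350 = 16.93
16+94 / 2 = 63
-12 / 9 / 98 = -2 / 147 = -0.01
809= 809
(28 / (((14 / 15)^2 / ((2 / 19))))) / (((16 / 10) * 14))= 1125 / 7448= 0.15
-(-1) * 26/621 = 26/621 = 0.04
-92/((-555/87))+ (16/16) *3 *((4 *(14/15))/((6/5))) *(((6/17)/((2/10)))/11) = 550716/34595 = 15.92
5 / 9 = 0.56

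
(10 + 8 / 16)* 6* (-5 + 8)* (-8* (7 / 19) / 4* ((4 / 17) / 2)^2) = -10584 / 5491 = -1.93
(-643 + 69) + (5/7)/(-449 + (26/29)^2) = -1514520999/2638531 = -574.00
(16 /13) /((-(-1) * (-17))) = -16 /221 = -0.07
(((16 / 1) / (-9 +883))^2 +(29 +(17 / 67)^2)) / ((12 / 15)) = 62290031815 / 1714519682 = 36.33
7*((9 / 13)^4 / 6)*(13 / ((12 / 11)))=3.19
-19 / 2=-9.50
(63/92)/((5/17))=1071/460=2.33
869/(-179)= -869/179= -4.85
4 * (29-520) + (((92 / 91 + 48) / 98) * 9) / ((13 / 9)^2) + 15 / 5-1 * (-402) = -1173191519 / 753571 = -1556.84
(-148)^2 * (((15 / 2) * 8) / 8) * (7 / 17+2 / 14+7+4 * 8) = 773265960 / 119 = 6498033.28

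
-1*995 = -995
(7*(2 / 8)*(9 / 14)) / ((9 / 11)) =11 / 8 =1.38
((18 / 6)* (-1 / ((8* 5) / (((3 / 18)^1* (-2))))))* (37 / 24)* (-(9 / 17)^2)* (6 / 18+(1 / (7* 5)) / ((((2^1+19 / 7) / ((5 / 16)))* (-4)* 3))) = -234321 / 65105920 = -0.00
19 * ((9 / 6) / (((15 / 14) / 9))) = 239.40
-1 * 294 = -294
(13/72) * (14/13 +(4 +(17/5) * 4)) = 607/180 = 3.37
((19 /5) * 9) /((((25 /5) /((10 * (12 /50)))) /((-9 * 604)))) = -11154672 /125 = -89237.38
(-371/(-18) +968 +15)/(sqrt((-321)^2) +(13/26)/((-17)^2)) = 5220785/1669851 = 3.13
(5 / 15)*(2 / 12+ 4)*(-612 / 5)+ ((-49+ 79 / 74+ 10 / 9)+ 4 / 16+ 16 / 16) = -215.57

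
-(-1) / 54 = 1 / 54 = 0.02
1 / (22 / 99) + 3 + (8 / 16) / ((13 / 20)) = 215 / 26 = 8.27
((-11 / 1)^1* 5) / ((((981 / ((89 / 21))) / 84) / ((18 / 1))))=-39160 / 109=-359.27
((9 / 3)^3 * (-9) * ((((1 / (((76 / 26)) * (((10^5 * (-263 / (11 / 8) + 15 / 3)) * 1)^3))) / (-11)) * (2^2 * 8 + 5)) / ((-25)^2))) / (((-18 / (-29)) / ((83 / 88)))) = -12735437 / 121072555060000000000000000000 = -0.00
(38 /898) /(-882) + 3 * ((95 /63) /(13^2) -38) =-7627894489 /66927042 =-113.97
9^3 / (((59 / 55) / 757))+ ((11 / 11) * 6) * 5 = 30353685 / 59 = 514469.24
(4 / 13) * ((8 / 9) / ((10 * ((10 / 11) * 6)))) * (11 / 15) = 484 / 131625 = 0.00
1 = 1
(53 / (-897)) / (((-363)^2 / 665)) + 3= 354555134 / 118196793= 3.00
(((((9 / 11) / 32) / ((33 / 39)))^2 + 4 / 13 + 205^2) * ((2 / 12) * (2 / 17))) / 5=8190774336293 / 49699752960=164.81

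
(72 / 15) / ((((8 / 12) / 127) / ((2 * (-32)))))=-292608 / 5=-58521.60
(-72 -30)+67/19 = -1871/19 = -98.47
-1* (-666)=666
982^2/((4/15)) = 3616215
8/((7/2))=16/7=2.29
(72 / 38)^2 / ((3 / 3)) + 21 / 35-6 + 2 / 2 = -1462 / 1805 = -0.81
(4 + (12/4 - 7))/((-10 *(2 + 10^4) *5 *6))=0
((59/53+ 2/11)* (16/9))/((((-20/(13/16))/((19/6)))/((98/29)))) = -1827553/1825956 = -1.00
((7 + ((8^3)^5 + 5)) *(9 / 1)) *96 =30399297484761216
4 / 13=0.31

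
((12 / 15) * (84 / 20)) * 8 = 672 / 25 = 26.88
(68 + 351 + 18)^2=190969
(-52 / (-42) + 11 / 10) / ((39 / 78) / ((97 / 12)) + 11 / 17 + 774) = 809659 / 268273950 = 0.00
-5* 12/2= -30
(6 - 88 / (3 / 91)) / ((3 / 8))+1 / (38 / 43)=-2428573 / 342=-7101.09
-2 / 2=-1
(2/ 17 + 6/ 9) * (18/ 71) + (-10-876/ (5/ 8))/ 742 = -3814303/ 2238985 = -1.70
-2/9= -0.22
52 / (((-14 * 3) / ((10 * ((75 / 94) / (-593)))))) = 3250 / 195097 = 0.02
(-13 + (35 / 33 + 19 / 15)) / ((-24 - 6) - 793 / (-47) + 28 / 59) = 1627751 / 1929785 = 0.84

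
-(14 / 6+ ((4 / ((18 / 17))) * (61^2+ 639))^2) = -21975097789 / 81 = -271297503.57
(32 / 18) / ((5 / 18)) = 32 / 5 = 6.40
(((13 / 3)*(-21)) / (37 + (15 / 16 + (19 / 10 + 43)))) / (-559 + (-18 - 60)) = 80 / 46389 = 0.00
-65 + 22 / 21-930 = -20873 / 21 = -993.95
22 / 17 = 1.29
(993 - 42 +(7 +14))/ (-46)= -486/ 23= -21.13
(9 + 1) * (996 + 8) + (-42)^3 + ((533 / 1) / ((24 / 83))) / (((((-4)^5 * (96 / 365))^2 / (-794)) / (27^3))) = -1980809264289283 / 4294967296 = -461193.10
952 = 952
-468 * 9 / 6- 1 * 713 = -1415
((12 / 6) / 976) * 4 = 1 / 122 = 0.01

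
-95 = -95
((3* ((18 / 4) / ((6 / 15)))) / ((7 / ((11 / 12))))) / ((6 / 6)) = 495 / 112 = 4.42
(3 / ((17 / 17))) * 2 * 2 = 12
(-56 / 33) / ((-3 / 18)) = 112 / 11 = 10.18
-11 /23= -0.48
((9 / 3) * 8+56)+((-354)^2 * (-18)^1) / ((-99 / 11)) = 250712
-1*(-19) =19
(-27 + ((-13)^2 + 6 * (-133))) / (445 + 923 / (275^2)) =-3100625 / 2103378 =-1.47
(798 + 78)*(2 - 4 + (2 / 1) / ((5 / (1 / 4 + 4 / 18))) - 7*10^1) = -943598 / 15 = -62906.53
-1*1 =-1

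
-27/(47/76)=-2052/47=-43.66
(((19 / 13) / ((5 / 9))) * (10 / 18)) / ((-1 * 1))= -19 / 13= -1.46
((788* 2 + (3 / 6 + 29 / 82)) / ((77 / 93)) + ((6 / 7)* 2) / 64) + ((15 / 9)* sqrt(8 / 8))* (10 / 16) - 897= 152836181 / 151536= 1008.58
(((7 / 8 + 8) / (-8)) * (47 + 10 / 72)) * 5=-602435 / 2304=-261.47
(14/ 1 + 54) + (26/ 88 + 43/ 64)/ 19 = 68.05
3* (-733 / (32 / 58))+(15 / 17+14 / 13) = -14086463 / 3536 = -3983.73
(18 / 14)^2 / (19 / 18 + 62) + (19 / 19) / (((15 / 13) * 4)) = 32419 / 133476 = 0.24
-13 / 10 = -1.30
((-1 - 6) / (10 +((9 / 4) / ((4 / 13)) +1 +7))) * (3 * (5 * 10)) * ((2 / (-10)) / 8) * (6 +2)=224 / 27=8.30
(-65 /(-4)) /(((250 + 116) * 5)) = 13 /1464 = 0.01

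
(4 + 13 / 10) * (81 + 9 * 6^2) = 4293 / 2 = 2146.50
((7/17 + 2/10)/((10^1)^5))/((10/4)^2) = 13/13281250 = 0.00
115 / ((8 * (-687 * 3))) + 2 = 32861 / 16488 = 1.99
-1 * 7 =-7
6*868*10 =52080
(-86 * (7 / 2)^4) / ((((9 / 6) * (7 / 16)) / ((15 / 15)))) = -58996 / 3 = -19665.33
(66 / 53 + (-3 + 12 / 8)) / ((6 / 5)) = -45 / 212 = -0.21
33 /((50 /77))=2541 /50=50.82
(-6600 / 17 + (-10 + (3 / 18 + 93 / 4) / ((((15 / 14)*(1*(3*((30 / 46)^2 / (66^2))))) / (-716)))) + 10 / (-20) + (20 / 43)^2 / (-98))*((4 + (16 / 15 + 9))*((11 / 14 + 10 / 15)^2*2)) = -436059442651352218493009 / 137545228642500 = -3170298577.09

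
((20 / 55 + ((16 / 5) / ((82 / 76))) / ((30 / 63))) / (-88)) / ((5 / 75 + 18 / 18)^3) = -2508435 / 40640512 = -0.06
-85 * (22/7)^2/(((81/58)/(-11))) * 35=131236600/567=231457.85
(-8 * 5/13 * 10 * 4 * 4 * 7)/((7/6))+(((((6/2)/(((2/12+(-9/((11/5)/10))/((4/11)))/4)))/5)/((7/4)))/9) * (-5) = -90585392/30667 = -2953.84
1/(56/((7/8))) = 0.02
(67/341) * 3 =201/341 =0.59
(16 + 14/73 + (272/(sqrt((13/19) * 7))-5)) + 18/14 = 6376/511 + 272 * sqrt(1729)/91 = 136.76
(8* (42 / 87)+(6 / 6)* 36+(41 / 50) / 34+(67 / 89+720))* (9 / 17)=30037101489 / 74590900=402.69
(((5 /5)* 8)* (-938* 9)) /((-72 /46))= 43148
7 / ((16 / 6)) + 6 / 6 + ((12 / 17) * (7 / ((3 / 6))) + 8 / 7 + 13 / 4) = 17041 / 952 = 17.90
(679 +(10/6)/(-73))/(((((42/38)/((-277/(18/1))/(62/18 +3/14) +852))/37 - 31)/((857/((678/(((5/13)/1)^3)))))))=-547074768381417625/347313472459110144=-1.58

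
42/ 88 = 21/ 44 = 0.48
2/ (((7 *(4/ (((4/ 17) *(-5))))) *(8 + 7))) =-2/ 357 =-0.01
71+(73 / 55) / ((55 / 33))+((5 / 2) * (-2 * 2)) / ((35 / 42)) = 16444 / 275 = 59.80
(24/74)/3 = 4/37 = 0.11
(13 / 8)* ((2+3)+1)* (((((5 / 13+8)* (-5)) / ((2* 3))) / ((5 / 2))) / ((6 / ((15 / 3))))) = -545 / 24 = -22.71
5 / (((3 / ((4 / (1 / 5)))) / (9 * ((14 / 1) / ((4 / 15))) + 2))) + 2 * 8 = 47498 / 3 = 15832.67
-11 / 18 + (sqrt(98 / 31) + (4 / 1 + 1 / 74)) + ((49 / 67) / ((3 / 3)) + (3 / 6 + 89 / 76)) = 7 * sqrt(62) / 31 + 9842825 / 1695636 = 7.58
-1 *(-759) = 759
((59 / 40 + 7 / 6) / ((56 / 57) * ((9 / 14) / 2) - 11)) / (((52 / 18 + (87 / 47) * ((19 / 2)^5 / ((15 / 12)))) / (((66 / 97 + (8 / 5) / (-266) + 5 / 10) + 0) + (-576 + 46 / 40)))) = 6616040061963 / 5344862335585780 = 0.00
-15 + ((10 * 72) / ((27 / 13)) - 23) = 926 / 3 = 308.67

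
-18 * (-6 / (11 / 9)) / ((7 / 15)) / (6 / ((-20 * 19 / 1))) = -923400 / 77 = -11992.21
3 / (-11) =-0.27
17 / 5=3.40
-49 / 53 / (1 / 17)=-833 / 53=-15.72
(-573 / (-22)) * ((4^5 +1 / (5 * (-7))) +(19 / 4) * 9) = 85572393 / 3080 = 27783.24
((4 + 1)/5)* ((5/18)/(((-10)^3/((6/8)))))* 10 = -1/480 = -0.00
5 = 5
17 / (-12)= -17 / 12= -1.42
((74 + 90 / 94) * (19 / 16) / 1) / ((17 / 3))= 200811 / 12784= 15.71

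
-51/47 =-1.09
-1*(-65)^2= -4225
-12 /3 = -4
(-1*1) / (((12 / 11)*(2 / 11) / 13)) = -1573 / 24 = -65.54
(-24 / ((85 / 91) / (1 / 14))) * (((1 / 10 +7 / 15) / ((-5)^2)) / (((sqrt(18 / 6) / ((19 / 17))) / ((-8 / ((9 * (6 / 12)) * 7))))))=7904 * sqrt(3) / 2008125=0.01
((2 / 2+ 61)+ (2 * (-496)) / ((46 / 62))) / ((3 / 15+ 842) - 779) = -73315 / 3634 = -20.17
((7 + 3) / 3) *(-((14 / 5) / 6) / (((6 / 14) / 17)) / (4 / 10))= -154.26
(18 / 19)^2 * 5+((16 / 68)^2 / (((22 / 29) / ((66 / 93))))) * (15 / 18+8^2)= 76120268 / 9702597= 7.85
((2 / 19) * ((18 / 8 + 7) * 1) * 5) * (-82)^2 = 621970 / 19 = 32735.26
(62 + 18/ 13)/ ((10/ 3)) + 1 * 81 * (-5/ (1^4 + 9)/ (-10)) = 5997/ 260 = 23.07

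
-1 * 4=-4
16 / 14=8 / 7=1.14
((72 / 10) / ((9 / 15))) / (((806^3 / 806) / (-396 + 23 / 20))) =-23691 / 3248180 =-0.01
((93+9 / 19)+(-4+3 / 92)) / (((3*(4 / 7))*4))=1095199 / 83904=13.05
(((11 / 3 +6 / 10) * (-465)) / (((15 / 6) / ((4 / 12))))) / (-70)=1984 / 525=3.78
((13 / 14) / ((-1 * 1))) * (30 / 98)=-195 / 686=-0.28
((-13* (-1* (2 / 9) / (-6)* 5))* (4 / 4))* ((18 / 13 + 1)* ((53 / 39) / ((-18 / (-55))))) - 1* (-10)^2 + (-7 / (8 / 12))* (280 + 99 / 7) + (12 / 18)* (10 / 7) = -213040109 / 66339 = -3211.39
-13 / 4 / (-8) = 13 / 32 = 0.41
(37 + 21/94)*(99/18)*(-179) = -6889531/188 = -36646.44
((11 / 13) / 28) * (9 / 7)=99 / 2548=0.04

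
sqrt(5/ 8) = sqrt(10)/ 4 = 0.79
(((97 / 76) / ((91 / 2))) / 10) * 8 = 194 / 8645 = 0.02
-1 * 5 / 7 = -0.71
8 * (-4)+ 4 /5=-156 /5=-31.20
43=43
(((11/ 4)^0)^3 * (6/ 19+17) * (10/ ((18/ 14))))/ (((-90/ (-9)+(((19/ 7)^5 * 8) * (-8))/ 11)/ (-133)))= 14902010585/ 704797047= 21.14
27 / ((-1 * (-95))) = 27 / 95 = 0.28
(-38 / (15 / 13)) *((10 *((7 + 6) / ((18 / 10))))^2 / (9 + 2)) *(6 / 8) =-10435750 / 891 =-11712.40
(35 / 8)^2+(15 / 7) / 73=626935 / 32704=19.17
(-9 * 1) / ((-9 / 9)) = 9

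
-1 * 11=-11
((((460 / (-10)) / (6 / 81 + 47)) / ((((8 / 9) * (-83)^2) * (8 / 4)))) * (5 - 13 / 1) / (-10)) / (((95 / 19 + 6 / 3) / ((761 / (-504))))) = 472581 / 34323202480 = 0.00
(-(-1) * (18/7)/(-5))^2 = 324/1225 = 0.26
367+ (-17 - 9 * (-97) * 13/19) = 17999/19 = 947.32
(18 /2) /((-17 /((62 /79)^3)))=-2144952 /8381663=-0.26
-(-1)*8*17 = 136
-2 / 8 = -1 / 4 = -0.25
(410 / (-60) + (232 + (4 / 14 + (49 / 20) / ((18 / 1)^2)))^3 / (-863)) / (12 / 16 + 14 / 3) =-1170397348947362681767 / 436276724607360000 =-2682.69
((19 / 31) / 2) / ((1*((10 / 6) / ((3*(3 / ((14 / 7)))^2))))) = 1539 / 1240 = 1.24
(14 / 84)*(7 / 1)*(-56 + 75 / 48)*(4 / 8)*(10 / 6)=-30485 / 576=-52.93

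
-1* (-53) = 53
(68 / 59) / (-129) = -68 / 7611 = -0.01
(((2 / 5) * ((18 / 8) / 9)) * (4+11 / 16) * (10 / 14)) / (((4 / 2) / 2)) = 75 / 224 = 0.33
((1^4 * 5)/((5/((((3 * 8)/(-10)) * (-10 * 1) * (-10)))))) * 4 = -960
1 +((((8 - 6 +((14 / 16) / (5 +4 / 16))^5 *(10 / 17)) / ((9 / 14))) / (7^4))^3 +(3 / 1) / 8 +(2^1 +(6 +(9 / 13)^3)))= 22643955552540860793082813985 / 2332789174548804503079055872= 9.71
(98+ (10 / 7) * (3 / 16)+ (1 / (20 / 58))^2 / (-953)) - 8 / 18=1174538009 / 12007800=97.81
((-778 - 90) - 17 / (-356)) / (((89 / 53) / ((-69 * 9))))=320976.54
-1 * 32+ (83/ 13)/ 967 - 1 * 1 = -414760/ 12571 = -32.99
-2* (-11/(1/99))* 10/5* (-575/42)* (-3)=178907.14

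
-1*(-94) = 94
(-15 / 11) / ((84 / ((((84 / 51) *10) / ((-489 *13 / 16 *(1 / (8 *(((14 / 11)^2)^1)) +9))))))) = 1254400 / 16919606847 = 0.00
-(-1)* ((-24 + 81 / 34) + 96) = 74.38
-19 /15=-1.27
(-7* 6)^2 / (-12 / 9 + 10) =2646 / 13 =203.54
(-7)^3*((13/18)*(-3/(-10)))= -4459/60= -74.32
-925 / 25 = -37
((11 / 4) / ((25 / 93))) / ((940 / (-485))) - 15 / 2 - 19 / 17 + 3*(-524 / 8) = -67242527 / 319600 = -210.40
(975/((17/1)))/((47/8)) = 7800/799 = 9.76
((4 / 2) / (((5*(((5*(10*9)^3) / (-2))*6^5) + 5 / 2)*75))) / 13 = -4 / 138174659995125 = -0.00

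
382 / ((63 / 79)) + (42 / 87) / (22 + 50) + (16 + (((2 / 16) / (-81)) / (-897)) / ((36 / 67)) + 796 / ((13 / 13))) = 5484030053609 / 4247818848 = 1291.02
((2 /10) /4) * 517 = 517 /20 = 25.85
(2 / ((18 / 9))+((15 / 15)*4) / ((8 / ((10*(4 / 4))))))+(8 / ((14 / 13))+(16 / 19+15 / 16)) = 32363 / 2128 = 15.21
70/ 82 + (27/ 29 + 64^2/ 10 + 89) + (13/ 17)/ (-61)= 3084776834/ 6164965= 500.37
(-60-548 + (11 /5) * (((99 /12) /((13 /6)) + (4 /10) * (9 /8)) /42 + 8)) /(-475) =10741221 /8645000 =1.24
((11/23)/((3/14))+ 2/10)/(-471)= -839/162495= -0.01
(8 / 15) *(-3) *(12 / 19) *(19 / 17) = -96 / 85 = -1.13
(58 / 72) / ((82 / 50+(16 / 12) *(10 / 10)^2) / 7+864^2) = 5075 / 4702927476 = 0.00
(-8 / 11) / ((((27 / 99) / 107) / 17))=-14552 / 3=-4850.67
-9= -9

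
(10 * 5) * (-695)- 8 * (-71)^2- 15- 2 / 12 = -450559 / 6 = -75093.17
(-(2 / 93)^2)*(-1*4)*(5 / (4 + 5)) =80 / 77841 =0.00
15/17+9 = 9.88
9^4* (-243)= -1594323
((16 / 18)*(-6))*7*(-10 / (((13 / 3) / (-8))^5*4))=-743178240 / 371293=-2001.60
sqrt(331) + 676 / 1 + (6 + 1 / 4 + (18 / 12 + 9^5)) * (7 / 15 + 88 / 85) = sqrt(331) + 91164461 / 1020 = 89395.12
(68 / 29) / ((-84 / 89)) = -1513 / 609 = -2.48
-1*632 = -632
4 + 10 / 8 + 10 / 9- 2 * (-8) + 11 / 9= 283 / 12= 23.58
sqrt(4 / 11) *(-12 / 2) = -12 *sqrt(11) / 11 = -3.62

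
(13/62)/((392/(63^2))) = 1053/496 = 2.12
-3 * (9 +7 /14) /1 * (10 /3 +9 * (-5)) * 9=21375 /2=10687.50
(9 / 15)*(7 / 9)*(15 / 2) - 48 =-89 / 2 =-44.50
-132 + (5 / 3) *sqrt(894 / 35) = -123.58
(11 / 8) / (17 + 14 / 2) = 11 / 192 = 0.06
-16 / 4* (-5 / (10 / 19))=38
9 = 9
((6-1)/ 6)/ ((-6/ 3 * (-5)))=1/ 12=0.08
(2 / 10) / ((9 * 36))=1 / 1620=0.00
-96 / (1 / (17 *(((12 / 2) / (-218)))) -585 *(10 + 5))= 2448 / 223817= 0.01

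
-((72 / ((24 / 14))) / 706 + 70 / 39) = -25529 / 13767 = -1.85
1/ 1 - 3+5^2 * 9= 223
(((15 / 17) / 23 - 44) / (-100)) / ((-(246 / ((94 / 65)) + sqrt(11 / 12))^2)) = -5139851845304841 / 338280288829268400575 + 34243164739836*sqrt(33) / 1150152982019512561955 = -0.00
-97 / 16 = -6.06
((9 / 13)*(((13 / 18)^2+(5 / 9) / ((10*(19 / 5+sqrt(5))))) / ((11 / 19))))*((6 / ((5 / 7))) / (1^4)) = 2766001 / 506220-1995*sqrt(5) / 33748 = 5.33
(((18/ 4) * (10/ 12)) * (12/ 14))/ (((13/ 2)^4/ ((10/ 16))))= 225/ 199927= 0.00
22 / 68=11 / 34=0.32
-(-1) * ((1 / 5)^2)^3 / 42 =1 / 656250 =0.00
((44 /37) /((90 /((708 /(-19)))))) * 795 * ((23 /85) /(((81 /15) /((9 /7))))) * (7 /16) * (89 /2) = -490.97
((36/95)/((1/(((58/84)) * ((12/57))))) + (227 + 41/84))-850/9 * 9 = -94376903/151620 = -622.46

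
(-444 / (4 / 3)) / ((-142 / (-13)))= -4329 / 142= -30.49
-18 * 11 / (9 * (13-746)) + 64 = 46934 / 733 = 64.03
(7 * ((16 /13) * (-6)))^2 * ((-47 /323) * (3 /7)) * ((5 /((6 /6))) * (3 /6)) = -22740480 /54587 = -416.59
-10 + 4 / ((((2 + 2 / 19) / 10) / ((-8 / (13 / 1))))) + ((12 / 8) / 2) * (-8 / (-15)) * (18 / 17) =-23502 / 1105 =-21.27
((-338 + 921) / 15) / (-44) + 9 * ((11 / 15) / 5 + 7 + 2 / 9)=19631 / 300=65.44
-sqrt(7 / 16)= -0.66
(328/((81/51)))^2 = 31091776/729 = 42649.90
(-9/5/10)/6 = -3/100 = -0.03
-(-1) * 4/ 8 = 1/ 2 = 0.50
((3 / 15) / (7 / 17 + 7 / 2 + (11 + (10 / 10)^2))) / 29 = 34 / 78445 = 0.00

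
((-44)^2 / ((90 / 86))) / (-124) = -20812 / 1395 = -14.92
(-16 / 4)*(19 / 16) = -19 / 4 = -4.75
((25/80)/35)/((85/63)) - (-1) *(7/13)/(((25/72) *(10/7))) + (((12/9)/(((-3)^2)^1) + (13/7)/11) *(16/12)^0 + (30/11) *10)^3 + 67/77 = 21003.02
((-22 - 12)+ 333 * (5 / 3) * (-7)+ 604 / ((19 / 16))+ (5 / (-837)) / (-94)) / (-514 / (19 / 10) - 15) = 728299753 / 60975450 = 11.94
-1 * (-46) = 46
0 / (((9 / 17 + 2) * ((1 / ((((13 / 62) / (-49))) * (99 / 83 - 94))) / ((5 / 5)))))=0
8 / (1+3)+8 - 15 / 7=55 / 7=7.86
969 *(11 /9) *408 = 483208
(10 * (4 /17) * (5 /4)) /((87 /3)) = 50 /493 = 0.10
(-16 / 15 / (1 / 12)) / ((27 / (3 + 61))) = -4096 / 135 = -30.34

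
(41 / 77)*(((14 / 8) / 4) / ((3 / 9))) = 123 / 176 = 0.70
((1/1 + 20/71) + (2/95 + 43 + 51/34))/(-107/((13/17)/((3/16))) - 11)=-64259416/52240025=-1.23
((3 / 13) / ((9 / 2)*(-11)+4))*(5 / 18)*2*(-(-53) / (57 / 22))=-11660 / 202293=-0.06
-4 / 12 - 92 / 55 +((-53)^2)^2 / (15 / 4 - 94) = -5207836951 / 59565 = -87431.16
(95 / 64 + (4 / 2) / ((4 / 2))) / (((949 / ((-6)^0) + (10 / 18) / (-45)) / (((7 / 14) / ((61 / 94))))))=605313 / 300092672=0.00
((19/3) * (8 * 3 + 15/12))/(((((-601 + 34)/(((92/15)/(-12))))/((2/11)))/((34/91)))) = 750329/76621545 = 0.01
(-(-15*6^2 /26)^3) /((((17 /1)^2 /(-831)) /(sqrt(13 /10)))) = -1635657300*sqrt(130) /634933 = -29372.17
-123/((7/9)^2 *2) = -9963/98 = -101.66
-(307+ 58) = -365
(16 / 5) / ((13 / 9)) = 144 / 65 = 2.22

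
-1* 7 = -7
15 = 15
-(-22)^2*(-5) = 2420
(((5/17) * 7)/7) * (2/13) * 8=80/221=0.36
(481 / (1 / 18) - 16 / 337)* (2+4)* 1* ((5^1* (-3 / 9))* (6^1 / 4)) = -43765950 / 337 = -129869.29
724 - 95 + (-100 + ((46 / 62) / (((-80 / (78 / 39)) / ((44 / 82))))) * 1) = 13446927 / 25420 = 528.99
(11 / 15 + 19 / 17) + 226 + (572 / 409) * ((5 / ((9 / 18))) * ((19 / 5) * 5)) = 51477118 / 104295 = 493.57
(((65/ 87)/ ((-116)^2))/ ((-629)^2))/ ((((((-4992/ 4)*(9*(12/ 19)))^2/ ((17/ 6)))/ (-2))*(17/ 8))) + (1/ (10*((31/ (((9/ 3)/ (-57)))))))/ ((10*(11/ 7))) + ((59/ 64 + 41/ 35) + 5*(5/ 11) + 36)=1009881447825996367795821241/ 25018107973607172914380800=40.37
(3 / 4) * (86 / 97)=129 / 194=0.66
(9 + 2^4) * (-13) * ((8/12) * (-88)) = 57200/3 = 19066.67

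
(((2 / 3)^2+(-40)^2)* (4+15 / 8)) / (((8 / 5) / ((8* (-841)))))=-711683635 / 18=-39537979.72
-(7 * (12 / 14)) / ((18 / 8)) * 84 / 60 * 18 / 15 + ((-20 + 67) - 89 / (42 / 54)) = -12584 / 175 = -71.91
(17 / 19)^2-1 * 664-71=-265046 / 361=-734.20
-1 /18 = -0.06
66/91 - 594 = -53988/91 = -593.27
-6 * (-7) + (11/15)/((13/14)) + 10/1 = 10294/195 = 52.79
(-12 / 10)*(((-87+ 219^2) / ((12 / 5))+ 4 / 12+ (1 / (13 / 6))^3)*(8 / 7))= -27357.16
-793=-793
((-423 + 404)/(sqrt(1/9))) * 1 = -57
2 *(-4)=-8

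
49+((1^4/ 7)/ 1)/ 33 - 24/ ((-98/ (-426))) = -89456/ 1617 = -55.32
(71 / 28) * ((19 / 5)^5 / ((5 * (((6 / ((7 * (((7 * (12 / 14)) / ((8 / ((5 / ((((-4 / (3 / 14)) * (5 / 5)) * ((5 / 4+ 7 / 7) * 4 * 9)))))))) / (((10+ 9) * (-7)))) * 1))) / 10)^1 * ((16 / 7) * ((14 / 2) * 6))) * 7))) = 9252791 / 71124480000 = 0.0001301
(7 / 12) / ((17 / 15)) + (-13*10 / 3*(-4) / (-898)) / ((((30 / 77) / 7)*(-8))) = 130277 / 137394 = 0.95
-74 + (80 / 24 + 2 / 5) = -1054 / 15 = -70.27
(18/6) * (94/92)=3.07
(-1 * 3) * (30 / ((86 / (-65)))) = 2925 / 43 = 68.02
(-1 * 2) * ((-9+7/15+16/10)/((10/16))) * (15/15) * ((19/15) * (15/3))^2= 600704/675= 889.93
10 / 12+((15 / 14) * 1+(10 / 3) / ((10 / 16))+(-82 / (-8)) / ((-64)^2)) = 2491229 / 344064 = 7.24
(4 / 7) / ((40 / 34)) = 17 / 35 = 0.49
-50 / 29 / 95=-10 / 551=-0.02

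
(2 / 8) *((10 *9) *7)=315 / 2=157.50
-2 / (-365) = 2 / 365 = 0.01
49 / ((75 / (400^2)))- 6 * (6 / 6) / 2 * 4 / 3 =313588 / 3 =104529.33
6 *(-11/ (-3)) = 22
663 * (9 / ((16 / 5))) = 29835 / 16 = 1864.69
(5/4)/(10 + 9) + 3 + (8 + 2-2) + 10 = 1601/76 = 21.07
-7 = -7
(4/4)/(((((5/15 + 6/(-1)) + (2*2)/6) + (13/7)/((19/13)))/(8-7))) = -133/496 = -0.27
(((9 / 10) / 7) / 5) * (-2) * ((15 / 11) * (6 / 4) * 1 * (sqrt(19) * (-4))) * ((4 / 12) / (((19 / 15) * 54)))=3 * sqrt(19) / 1463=0.01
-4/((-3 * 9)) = 4/27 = 0.15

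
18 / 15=6 / 5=1.20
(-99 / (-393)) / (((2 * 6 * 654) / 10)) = 55 / 171348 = 0.00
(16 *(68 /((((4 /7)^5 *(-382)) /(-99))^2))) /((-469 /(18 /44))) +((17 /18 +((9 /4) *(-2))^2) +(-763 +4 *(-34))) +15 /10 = -2576186022713341 /2883327492096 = -893.48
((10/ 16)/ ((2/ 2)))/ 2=5/ 16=0.31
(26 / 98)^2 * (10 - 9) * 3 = 507 / 2401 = 0.21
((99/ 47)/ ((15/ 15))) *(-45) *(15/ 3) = -22275/ 47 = -473.94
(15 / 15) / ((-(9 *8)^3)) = -1 / 373248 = -0.00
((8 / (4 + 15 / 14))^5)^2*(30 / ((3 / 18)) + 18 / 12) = 56371144981447396294656 / 3255243551009881201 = 17317.03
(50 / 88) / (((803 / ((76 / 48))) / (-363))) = -0.41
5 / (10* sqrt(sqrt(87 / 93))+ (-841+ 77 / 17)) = -0.01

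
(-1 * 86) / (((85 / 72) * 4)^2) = -27864 / 7225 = -3.86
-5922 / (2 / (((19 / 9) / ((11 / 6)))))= -37506 / 11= -3409.64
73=73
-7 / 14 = -1 / 2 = -0.50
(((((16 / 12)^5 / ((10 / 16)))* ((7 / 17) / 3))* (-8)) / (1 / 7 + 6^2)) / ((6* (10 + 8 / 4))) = -0.00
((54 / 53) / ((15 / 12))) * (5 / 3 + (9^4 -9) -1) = 1415376 / 265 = 5341.04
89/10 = 8.90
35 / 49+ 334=2343 / 7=334.71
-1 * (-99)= 99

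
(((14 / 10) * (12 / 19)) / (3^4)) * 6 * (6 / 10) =56 / 1425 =0.04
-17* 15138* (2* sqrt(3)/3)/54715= -171564* sqrt(3)/54715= -5.43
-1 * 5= -5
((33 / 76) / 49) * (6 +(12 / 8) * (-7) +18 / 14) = -0.03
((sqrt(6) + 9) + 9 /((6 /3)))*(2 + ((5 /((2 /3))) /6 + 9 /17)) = 257*sqrt(6) /68 + 6939 /136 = 60.28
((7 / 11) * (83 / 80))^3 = 196122941 / 681472000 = 0.29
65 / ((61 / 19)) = 1235 / 61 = 20.25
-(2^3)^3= -512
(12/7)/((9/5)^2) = 100/189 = 0.53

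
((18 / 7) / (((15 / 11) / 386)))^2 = 649026576 / 1225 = 529817.61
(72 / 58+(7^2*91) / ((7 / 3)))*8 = 443640 / 29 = 15297.93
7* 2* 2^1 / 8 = 7 / 2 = 3.50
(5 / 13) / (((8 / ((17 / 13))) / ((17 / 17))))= 85 / 1352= 0.06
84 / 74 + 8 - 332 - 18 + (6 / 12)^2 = -50411 / 148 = -340.61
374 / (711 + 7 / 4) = 1496 / 2851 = 0.52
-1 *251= -251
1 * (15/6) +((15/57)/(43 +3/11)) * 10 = 5790/2261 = 2.56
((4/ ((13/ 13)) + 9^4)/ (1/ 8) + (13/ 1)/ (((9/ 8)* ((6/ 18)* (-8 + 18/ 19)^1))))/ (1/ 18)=63333192/ 67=945271.52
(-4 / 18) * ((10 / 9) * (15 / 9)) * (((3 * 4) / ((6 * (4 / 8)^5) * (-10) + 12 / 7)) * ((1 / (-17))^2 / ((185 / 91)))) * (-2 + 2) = 0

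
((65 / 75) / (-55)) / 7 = -13 / 5775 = -0.00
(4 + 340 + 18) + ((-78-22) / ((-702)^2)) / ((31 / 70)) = 1382559872 / 3819231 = 362.00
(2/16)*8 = 1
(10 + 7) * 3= 51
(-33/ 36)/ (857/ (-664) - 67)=0.01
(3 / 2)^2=9 / 4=2.25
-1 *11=-11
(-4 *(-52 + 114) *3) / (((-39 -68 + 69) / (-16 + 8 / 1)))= -2976 / 19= -156.63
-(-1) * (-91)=-91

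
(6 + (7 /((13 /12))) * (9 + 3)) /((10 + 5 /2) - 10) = 33.42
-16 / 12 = -4 / 3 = -1.33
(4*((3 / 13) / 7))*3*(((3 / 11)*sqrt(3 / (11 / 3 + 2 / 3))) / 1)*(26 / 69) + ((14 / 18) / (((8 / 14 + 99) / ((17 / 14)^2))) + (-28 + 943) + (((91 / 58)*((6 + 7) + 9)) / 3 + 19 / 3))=216*sqrt(13) / 23023 + 39929737 / 42804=932.88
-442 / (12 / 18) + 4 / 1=-659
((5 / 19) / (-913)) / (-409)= 5 / 7094923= 0.00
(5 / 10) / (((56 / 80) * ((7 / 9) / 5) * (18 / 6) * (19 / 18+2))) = 270 / 539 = 0.50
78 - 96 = -18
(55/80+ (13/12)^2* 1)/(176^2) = 67/1115136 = 0.00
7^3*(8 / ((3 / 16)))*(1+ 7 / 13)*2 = 1756160 / 39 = 45029.74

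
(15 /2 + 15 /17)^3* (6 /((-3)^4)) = 857375 /19652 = 43.63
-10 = -10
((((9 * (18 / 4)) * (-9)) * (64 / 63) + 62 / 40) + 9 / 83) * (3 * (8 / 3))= -8566898 / 2905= -2949.02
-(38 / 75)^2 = -0.26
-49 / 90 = -0.54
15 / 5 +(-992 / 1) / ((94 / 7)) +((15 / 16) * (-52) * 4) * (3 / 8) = -54143 / 376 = -144.00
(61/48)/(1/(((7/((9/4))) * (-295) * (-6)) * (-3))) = -125965/6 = -20994.17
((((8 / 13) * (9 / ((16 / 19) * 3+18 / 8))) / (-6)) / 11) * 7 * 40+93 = 1524059 / 17303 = 88.08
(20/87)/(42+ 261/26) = 520/117711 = 0.00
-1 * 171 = -171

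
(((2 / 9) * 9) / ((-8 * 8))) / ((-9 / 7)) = 7 / 288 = 0.02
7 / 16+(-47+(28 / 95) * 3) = -69431 / 1520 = -45.68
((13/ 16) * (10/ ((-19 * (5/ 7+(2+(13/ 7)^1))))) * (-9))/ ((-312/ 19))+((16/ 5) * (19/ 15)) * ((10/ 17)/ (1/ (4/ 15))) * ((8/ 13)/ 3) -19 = -5780515087/ 305510400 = -18.92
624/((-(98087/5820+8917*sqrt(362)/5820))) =39948480/2148997 -3631680*sqrt(362)/2148997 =-13.56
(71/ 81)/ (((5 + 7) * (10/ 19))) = 1349/ 9720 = 0.14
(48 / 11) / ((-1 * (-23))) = 0.19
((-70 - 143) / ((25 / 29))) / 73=-6177 / 1825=-3.38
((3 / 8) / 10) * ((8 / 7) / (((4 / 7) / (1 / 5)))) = 0.02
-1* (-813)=813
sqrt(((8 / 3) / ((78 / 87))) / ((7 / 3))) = 2 * sqrt(2639) / 91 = 1.13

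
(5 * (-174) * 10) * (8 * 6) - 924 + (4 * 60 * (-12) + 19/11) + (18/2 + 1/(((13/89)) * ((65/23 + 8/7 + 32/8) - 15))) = -68213615035/161876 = -421394.25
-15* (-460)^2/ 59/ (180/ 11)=-581900/ 177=-3287.57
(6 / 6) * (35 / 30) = 7 / 6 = 1.17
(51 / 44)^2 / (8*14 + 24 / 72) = 7803 / 652432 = 0.01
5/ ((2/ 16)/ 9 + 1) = 360/ 73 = 4.93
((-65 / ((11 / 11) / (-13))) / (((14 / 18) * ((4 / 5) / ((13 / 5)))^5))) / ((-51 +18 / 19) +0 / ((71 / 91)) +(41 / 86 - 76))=-256327691945 / 81711616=-3136.98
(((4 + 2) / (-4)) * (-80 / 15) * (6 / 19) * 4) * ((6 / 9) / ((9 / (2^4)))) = 2048 / 171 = 11.98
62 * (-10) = -620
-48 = -48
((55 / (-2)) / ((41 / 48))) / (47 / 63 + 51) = -4158 / 6683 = -0.62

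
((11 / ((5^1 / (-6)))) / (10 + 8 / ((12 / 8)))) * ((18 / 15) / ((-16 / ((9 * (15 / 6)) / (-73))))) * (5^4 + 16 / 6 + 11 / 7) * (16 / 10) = -5886837 / 293825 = -20.04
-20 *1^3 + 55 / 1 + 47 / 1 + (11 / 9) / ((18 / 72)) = 782 / 9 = 86.89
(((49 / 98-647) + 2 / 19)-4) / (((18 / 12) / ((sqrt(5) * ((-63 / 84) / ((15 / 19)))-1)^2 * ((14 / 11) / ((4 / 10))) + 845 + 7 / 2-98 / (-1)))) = -1397806255 / 3344-173005 * sqrt(5) / 66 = -423865.64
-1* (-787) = 787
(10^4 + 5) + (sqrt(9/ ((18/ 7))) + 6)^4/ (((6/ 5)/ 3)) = 1185* sqrt(14) + 121325/ 8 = 19599.49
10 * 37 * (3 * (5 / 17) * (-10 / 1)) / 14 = -233.19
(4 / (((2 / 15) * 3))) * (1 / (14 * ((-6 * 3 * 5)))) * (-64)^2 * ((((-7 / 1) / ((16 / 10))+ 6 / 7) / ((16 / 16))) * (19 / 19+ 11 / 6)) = 428672 / 1323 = 324.02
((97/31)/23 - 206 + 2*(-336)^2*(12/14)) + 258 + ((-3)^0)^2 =138029054/713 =193589.14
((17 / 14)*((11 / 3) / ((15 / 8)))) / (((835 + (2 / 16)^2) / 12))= 191488 / 5611305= 0.03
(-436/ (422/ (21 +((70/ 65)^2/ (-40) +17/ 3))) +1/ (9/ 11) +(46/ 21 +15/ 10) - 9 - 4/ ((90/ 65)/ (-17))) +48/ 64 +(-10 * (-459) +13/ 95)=1311357811289/ 284558820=4608.39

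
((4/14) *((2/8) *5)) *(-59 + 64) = 25/14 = 1.79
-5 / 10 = -1 / 2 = -0.50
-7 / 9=-0.78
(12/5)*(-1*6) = -72/5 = -14.40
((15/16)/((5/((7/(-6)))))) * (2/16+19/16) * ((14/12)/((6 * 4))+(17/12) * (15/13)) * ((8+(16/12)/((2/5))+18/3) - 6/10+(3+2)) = -25167037/2396160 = -10.50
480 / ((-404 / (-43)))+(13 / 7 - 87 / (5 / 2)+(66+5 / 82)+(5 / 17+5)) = 441043833 / 4927790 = 89.50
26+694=720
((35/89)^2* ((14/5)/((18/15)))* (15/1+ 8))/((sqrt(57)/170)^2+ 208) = 35402500/887239131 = 0.04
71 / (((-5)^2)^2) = 0.11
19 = 19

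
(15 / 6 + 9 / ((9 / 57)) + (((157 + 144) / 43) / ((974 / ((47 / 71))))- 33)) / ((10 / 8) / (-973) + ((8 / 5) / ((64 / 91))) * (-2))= -4458553575 / 765603934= -5.82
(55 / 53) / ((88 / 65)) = 325 / 424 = 0.77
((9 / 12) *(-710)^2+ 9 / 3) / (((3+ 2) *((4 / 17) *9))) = 1071221 / 30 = 35707.37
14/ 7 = 2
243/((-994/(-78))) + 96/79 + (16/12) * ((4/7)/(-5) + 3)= 14211961/588945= 24.13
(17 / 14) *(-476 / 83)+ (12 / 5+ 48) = 43.44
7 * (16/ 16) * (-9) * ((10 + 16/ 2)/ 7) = -162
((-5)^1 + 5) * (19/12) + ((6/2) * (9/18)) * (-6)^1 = -9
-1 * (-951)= 951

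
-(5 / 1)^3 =-125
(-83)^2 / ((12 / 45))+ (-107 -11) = 102863 / 4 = 25715.75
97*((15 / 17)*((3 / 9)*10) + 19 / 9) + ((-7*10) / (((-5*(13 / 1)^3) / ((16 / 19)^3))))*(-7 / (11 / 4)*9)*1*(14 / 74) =459856025086693 / 938375585433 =490.06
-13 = -13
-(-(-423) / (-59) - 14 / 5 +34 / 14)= 15572 / 2065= 7.54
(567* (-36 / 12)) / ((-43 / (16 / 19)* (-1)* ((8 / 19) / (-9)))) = 30618 / 43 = 712.05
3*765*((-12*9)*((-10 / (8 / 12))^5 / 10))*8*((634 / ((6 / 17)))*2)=540965603700000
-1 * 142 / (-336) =71 / 168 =0.42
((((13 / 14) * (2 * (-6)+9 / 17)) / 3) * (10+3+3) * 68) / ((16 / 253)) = -427570 / 7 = -61081.43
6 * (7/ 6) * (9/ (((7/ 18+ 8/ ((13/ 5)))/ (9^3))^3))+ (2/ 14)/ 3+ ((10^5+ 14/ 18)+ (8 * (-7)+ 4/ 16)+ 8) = 78821606488952809981/ 134419756212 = 586384090.48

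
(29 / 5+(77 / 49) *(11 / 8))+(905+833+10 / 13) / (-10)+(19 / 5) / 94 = -28378029 / 171080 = -165.88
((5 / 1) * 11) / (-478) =-55 / 478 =-0.12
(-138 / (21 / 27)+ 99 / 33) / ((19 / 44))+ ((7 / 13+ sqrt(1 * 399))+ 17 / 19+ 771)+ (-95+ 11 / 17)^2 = sqrt(399)+ 4632527989 / 499681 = 9290.95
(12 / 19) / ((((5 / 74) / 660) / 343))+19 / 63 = 2532920905 / 1197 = 2116057.56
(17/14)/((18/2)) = 17/126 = 0.13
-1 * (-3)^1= 3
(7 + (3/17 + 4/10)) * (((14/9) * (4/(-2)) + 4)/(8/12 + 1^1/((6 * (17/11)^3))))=2977856/314745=9.46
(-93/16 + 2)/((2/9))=-549/32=-17.16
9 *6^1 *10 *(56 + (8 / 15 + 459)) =278388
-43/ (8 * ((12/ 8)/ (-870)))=6235/ 2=3117.50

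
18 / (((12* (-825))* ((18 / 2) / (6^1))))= -1 / 825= -0.00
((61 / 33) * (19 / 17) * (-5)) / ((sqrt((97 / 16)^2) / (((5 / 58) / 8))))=-28975 / 1578093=-0.02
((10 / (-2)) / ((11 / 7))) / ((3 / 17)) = -595 / 33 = -18.03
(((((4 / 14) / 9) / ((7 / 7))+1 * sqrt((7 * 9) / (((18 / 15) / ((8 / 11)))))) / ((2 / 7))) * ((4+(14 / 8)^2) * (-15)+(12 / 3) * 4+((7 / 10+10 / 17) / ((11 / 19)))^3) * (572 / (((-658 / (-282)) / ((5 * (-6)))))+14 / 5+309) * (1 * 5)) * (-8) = -254412219869071681 * sqrt(1155) / 17982808250 - 254412219869071681 / 102992447250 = -483277938.04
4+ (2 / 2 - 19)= -14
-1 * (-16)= 16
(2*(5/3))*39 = 130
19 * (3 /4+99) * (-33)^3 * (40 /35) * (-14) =1089753588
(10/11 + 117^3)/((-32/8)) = -17617753/44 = -400403.48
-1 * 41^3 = -68921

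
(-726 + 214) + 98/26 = -6607/13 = -508.23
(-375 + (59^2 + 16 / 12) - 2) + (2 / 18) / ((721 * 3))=60451525 / 19467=3105.33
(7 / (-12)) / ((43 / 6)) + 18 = 1541 / 86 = 17.92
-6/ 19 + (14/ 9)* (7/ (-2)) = -985/ 171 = -5.76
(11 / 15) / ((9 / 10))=22 / 27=0.81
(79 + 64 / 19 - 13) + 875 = 17943 / 19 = 944.37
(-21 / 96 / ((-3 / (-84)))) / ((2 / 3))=-147 / 16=-9.19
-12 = -12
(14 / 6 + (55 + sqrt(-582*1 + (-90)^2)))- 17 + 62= 189.04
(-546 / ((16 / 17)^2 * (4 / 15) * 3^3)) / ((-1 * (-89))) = -131495 / 136704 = -0.96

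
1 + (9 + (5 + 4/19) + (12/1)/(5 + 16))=2099/133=15.78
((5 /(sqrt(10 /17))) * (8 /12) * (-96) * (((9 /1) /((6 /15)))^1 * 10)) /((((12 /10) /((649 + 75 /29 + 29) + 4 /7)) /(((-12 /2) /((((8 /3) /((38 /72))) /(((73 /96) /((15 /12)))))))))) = 4794685625 * sqrt(170) /1624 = 38494490.22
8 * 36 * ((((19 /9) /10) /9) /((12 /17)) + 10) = 2889.57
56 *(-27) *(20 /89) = -30240 /89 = -339.78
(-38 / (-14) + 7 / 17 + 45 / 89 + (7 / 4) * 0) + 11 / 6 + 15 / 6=253072 / 31773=7.97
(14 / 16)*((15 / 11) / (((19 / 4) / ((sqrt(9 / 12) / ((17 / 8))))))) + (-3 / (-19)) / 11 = 3 / 209 + 210*sqrt(3) / 3553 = 0.12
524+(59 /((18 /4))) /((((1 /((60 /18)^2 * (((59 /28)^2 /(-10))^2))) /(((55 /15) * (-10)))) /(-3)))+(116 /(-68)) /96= 779326411471 /211595328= 3683.10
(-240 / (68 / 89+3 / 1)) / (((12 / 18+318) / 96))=-307584 / 16013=-19.21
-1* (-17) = 17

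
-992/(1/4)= -3968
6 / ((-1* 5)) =-1.20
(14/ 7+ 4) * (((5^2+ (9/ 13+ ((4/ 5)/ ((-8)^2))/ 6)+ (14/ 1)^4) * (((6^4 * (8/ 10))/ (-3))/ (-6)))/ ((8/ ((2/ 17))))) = 2158885557/ 11050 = 195374.26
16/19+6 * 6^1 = 700/19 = 36.84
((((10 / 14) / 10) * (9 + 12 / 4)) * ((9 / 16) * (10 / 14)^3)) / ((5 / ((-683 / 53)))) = -461025 / 1018024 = -0.45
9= 9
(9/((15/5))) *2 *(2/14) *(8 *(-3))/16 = -9/7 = -1.29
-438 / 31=-14.13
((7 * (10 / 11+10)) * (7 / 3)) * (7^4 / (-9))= -4705960 / 99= -47534.95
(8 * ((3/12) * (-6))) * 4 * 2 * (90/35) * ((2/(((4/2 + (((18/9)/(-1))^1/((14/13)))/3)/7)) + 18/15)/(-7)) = 2840832/7105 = 399.84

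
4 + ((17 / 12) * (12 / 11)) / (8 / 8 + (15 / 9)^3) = 7147 / 1672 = 4.27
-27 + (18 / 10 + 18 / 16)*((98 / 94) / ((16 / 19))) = -703233 / 30080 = -23.38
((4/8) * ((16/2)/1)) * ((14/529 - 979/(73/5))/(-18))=1725622/115851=14.90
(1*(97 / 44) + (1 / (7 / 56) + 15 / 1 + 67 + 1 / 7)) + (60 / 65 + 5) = 393475 / 4004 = 98.27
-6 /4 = -3 /2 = -1.50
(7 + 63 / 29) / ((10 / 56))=51.37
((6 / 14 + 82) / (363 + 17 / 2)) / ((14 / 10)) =5770 / 36407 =0.16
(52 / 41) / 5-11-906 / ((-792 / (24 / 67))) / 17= -27539477 / 2568445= -10.72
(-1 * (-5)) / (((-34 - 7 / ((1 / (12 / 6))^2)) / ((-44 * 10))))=1100 / 31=35.48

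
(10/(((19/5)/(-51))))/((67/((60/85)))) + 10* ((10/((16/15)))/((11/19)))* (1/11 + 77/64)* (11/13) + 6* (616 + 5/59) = 10647235477521/2749517056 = 3872.40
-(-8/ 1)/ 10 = 4/ 5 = 0.80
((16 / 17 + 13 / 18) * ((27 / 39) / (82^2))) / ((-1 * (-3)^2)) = -509 / 26748072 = -0.00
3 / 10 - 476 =-475.70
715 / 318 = 2.25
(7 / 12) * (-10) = -35 / 6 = -5.83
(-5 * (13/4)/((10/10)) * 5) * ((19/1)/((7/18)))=-55575/14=-3969.64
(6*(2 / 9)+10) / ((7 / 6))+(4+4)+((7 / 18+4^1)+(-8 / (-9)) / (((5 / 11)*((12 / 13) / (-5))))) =4351 / 378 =11.51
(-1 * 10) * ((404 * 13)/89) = -52520/89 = -590.11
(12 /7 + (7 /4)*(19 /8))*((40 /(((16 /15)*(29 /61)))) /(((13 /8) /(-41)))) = -246661125 /21112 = -11683.46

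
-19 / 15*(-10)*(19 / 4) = 361 / 6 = 60.17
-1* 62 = -62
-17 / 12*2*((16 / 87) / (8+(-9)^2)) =-136 / 23229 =-0.01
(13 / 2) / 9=0.72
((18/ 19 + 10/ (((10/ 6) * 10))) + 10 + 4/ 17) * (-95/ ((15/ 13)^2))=-1071967/ 1275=-840.76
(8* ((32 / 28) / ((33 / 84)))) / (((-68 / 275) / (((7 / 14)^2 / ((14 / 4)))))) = -800 / 119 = -6.72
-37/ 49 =-0.76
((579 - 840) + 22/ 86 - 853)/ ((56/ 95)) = -4549645/ 2408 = -1889.39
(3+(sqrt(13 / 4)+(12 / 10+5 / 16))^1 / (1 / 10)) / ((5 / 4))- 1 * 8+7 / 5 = 79 / 10+4 * sqrt(13) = 22.32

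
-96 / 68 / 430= -12 / 3655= -0.00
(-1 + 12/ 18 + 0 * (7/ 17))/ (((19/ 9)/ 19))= -3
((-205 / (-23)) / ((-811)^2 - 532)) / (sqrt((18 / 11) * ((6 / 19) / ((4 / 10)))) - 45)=-0.00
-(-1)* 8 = 8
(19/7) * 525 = 1425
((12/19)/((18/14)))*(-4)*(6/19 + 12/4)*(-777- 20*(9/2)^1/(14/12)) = 2008944/361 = 5564.94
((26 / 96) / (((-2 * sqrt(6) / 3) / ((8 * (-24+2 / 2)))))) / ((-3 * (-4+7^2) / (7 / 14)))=-299 * sqrt(6) / 6480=-0.11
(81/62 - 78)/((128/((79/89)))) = -375645/706304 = -0.53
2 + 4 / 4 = 3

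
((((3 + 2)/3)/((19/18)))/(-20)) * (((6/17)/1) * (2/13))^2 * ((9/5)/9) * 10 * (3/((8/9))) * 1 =-1458/927979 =-0.00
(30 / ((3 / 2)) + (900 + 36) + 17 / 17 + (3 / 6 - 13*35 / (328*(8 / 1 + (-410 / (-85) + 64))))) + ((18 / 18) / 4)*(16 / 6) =1231320611 / 1285104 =958.15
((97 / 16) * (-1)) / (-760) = 97 / 12160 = 0.01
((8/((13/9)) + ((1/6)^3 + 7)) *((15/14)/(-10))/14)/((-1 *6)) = 35221/2201472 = 0.02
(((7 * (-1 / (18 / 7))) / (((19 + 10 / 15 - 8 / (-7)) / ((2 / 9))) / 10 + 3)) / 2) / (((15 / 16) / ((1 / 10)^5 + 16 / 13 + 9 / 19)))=-14440384721 / 72150243750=-0.20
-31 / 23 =-1.35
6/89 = 0.07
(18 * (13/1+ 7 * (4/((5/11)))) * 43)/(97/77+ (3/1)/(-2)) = -44460108/185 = -240324.91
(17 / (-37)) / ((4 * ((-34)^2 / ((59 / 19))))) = -59 / 191216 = -0.00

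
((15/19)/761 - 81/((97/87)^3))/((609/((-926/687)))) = 238047188838764/1840374620309127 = 0.13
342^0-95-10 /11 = -1044 /11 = -94.91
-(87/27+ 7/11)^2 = -145924/9801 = -14.89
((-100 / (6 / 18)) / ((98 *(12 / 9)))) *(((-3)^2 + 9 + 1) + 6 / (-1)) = -2925 / 98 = -29.85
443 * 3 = 1329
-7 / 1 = -7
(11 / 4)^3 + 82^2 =431667 / 64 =6744.80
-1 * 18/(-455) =18/455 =0.04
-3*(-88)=264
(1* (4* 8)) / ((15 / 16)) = 512 / 15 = 34.13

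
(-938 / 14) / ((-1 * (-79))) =-67 / 79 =-0.85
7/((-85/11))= -77/85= -0.91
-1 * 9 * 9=-81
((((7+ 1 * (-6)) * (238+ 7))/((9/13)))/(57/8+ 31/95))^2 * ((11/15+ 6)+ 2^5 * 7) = 82771642408000/159038883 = 520449.09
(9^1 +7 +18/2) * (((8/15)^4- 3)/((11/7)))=-1034453/22275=-46.44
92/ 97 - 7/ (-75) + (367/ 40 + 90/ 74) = 24619829/ 2153400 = 11.43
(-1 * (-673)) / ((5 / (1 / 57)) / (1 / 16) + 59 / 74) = 49802 / 337499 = 0.15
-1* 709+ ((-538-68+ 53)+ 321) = -941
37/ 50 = 0.74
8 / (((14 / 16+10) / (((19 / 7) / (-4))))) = -304 / 609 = -0.50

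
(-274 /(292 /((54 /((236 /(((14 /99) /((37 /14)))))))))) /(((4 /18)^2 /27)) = -44043993 /7011796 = -6.28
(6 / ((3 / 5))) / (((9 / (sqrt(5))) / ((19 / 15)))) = 38 * sqrt(5) / 27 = 3.15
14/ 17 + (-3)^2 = 167/ 17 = 9.82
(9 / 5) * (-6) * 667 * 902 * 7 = -227417652 / 5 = -45483530.40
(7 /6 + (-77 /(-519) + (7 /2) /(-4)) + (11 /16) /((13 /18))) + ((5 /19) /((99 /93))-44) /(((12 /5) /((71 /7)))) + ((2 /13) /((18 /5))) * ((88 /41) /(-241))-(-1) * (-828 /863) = -2957645557364133 /16032728117692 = -184.48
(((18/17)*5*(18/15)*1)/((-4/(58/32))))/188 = -783/51136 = -0.02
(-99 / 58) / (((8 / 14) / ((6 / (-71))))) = 0.25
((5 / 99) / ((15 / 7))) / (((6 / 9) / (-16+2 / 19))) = -1057 / 1881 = -0.56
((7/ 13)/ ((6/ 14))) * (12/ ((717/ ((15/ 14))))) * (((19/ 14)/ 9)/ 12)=95/ 335556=0.00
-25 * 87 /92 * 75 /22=-163125 /2024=-80.60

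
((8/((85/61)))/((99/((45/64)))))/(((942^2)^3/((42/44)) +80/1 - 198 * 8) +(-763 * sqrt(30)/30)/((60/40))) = 6841821 * sqrt(30)/5302480105391367123421279922451502844039888 +18460714408919360774910/331405006586960445213829995153218927752493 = 0.00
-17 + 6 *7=25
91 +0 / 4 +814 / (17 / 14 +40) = 63903 / 577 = 110.75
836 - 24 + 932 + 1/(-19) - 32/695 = 23028217/13205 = 1743.90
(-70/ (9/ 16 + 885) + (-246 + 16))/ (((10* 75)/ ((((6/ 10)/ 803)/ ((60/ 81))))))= -2933991/ 9481422500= -0.00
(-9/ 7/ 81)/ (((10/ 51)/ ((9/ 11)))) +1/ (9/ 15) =3697/ 2310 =1.60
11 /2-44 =-77 /2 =-38.50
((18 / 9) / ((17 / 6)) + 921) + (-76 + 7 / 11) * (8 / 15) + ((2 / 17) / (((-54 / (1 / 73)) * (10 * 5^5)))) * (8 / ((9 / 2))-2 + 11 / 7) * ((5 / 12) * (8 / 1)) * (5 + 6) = 38379406359568 / 43538158125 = 881.51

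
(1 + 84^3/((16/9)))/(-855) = -333397/855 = -389.94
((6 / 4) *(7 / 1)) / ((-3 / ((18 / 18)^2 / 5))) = -7 / 10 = -0.70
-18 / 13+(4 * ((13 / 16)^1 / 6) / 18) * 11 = -1.05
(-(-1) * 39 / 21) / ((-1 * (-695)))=13 / 4865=0.00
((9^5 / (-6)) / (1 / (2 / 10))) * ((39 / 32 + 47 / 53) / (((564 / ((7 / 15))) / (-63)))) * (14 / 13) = 24108781599 / 103625600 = 232.65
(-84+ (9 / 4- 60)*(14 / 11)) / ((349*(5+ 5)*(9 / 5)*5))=-7 / 1396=-0.01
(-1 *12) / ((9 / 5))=-20 / 3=-6.67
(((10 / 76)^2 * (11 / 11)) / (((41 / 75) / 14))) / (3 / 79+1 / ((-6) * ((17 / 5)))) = -52880625 / 1317289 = -40.14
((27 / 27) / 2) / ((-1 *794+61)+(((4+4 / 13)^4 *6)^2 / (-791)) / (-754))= -34750944445321 / 50447481240174218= -0.00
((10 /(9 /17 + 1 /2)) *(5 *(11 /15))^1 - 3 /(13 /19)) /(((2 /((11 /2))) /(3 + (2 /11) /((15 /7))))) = 4340243 /16380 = 264.97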